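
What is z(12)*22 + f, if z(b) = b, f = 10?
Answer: 274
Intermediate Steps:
z(12)*22 + f = 12*22 + 10 = 264 + 10 = 274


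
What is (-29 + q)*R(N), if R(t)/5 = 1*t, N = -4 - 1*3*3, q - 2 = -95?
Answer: 7930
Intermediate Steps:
q = -93 (q = 2 - 95 = -93)
N = -13 (N = -4 - 3*3 = -4 - 9 = -13)
R(t) = 5*t (R(t) = 5*(1*t) = 5*t)
(-29 + q)*R(N) = (-29 - 93)*(5*(-13)) = -122*(-65) = 7930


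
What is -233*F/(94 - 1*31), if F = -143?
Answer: 33319/63 ≈ 528.87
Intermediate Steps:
-233*F/(94 - 1*31) = -(-33319)/(94 - 1*31) = -(-33319)/(94 - 31) = -(-33319)/63 = -233*(-143/63) = 33319/63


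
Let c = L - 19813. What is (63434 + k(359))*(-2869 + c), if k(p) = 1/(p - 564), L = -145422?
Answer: -2186019204776/205 ≈ -1.0664e+10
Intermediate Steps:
k(p) = 1/(-564 + p)
c = -165235 (c = -145422 - 19813 = -165235)
(63434 + k(359))*(-2869 + c) = (63434 + 1/(-564 + 359))*(-2869 - 165235) = (63434 + 1/(-205))*(-168104) = (63434 - 1/205)*(-168104) = (13003969/205)*(-168104) = -2186019204776/205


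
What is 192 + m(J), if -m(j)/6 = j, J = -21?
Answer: 318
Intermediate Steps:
m(j) = -6*j
192 + m(J) = 192 - 6*(-21) = 192 + 126 = 318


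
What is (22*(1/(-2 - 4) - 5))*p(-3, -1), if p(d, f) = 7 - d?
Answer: -3410/3 ≈ -1136.7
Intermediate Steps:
(22*(1/(-2 - 4) - 5))*p(-3, -1) = (22*(1/(-2 - 4) - 5))*(7 - 1*(-3)) = (22*(1/(-6) - 5))*(7 + 3) = (22*(1*(-⅙) - 5))*10 = (22*(-⅙ - 5))*10 = (22*(-31/6))*10 = -341/3*10 = -3410/3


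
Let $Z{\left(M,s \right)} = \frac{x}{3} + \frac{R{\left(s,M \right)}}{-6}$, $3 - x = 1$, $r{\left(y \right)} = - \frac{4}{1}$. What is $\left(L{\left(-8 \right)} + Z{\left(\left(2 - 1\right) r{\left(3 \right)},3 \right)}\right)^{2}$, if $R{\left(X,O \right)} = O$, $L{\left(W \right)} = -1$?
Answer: $\frac{1}{9} \approx 0.11111$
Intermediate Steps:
$r{\left(y \right)} = -4$ ($r{\left(y \right)} = \left(-4\right) 1 = -4$)
$x = 2$ ($x = 3 - 1 = 2$)
$Z{\left(M,s \right)} = \frac{2}{3} - \frac{M}{6}$ ($Z{\left(M,s \right)} = \frac{2}{3} + \frac{M}{-6} = 2 \cdot \frac{1}{3} + M \left(- \frac{1}{6}\right) = \frac{2}{3} - \frac{M}{6}$)
$\left(L{\left(-8 \right)} + Z{\left(\left(2 - 1\right) r{\left(3 \right)},3 \right)}\right)^{2} = \left(-1 + \left(\frac{2}{3} - \frac{\left(2 - 1\right) \left(-4\right)}{6}\right)\right)^{2} = \left(-1 + \left(\frac{2}{3} - \frac{1 \left(-4\right)}{6}\right)\right)^{2} = \left(-1 + \left(\frac{2}{3} - - \frac{2}{3}\right)\right)^{2} = \left(-1 + \left(\frac{2}{3} + \frac{2}{3}\right)\right)^{2} = \left(-1 + \frac{4}{3}\right)^{2} = \left(\frac{1}{3}\right)^{2} = \frac{1}{9}$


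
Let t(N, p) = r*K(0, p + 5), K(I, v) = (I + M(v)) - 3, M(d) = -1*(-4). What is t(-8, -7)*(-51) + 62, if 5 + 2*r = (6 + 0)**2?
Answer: -1457/2 ≈ -728.50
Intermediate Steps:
M(d) = 4
K(I, v) = 1 + I (K(I, v) = (I + 4) - 3 = (4 + I) - 3 = 1 + I)
r = 31/2 (r = -5/2 + (6 + 0)**2/2 = -5/2 + (1/2)*6**2 = -5/2 + (1/2)*36 = -5/2 + 18 = 31/2 ≈ 15.500)
t(N, p) = 31/2 (t(N, p) = 31*(1 + 0)/2 = (31/2)*1 = 31/2)
t(-8, -7)*(-51) + 62 = (31/2)*(-51) + 62 = -1581/2 + 62 = -1457/2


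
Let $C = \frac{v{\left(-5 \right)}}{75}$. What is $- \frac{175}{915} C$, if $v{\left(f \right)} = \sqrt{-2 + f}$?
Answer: $- \frac{7 i \sqrt{7}}{2745} \approx - 0.0067469 i$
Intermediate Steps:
$C = \frac{i \sqrt{7}}{75}$ ($C = \frac{\sqrt{-2 - 5}}{75} = \sqrt{-7} \cdot \frac{1}{75} = i \sqrt{7} \cdot \frac{1}{75} = \frac{i \sqrt{7}}{75} \approx 0.035277 i$)
$- \frac{175}{915} C = - \frac{175}{915} \frac{i \sqrt{7}}{75} = \left(-175\right) \frac{1}{915} \frac{i \sqrt{7}}{75} = - \frac{35 \frac{i \sqrt{7}}{75}}{183} = - \frac{7 i \sqrt{7}}{2745}$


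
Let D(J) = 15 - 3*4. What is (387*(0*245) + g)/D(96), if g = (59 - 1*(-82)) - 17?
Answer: 124/3 ≈ 41.333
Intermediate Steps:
g = 124 (g = (59 + 82) - 17 = 141 - 17 = 124)
D(J) = 3 (D(J) = 15 - 12 = 3)
(387*(0*245) + g)/D(96) = (387*(0*245) + 124)/3 = (387*0 + 124)*(1/3) = (0 + 124)*(1/3) = 124*(1/3) = 124/3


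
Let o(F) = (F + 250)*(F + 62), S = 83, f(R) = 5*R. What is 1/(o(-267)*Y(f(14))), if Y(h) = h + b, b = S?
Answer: 1/533205 ≈ 1.8755e-6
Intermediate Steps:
b = 83
o(F) = (62 + F)*(250 + F) (o(F) = (250 + F)*(62 + F) = (62 + F)*(250 + F))
Y(h) = 83 + h (Y(h) = h + 83 = 83 + h)
1/(o(-267)*Y(f(14))) = 1/((15500 + (-267)**2 + 312*(-267))*(83 + 5*14)) = 1/((15500 + 71289 - 83304)*(83 + 70)) = 1/(3485*153) = (1/3485)*(1/153) = 1/533205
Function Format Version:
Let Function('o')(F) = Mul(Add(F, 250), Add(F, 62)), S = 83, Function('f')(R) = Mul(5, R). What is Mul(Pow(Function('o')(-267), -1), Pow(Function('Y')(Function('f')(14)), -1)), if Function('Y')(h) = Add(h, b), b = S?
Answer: Rational(1, 533205) ≈ 1.8755e-6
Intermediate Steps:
b = 83
Function('o')(F) = Mul(Add(62, F), Add(250, F)) (Function('o')(F) = Mul(Add(250, F), Add(62, F)) = Mul(Add(62, F), Add(250, F)))
Function('Y')(h) = Add(83, h) (Function('Y')(h) = Add(h, 83) = Add(83, h))
Mul(Pow(Function('o')(-267), -1), Pow(Function('Y')(Function('f')(14)), -1)) = Mul(Pow(Add(15500, Pow(-267, 2), Mul(312, -267)), -1), Pow(Add(83, Mul(5, 14)), -1)) = Mul(Pow(Add(15500, 71289, -83304), -1), Pow(Add(83, 70), -1)) = Mul(Pow(3485, -1), Pow(153, -1)) = Mul(Rational(1, 3485), Rational(1, 153)) = Rational(1, 533205)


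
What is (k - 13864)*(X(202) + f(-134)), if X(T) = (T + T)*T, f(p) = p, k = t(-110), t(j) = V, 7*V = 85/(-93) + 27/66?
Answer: -2696263091539/2387 ≈ -1.1296e+9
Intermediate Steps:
V = -1033/14322 (V = (85/(-93) + 27/66)/7 = (85*(-1/93) + 27*(1/66))/7 = (-85/93 + 9/22)/7 = (1/7)*(-1033/2046) = -1033/14322 ≈ -0.072127)
t(j) = -1033/14322
k = -1033/14322 ≈ -0.072127
X(T) = 2*T**2 (X(T) = (2*T)*T = 2*T**2)
(k - 13864)*(X(202) + f(-134)) = (-1033/14322 - 13864)*(2*202**2 - 134) = -198561241*(2*40804 - 134)/14322 = -198561241*(81608 - 134)/14322 = -198561241/14322*81474 = -2696263091539/2387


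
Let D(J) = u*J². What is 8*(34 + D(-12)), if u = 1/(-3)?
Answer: -112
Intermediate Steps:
u = -⅓ ≈ -0.33333
D(J) = -J²/3
8*(34 + D(-12)) = 8*(34 - ⅓*(-12)²) = 8*(34 - ⅓*144) = 8*(34 - 48) = 8*(-14) = -112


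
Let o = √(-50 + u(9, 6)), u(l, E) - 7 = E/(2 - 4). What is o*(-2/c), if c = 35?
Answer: -2*I*√46/35 ≈ -0.38756*I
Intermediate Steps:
u(l, E) = 7 - E/2 (u(l, E) = 7 + E/(2 - 4) = 7 + E/(-2) = 7 + E*(-½) = 7 - E/2)
o = I*√46 (o = √(-50 + (7 - ½*6)) = √(-50 + (7 - 3)) = √(-50 + 4) = √(-46) = I*√46 ≈ 6.7823*I)
o*(-2/c) = (I*√46)*(-2/35) = -2*I*√46/35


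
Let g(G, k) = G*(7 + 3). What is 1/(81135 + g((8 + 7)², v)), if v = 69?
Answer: 1/83385 ≈ 1.1993e-5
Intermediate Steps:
g(G, k) = 10*G (g(G, k) = G*10 = 10*G)
1/(81135 + g((8 + 7)², v)) = 1/(81135 + 10*(8 + 7)²) = 1/(81135 + 10*15²) = 1/(81135 + 10*225) = 1/(81135 + 2250) = 1/83385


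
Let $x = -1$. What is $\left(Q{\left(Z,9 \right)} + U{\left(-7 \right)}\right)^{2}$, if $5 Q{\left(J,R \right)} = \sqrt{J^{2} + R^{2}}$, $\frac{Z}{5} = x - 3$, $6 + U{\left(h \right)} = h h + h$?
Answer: $\frac{\left(180 + \sqrt{481}\right)^{2}}{25} \approx 1631.1$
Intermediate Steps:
$U{\left(h \right)} = -6 + h + h^{2}$ ($U{\left(h \right)} = -6 + \left(h h + h\right) = -6 + \left(h^{2} + h\right) = -6 + \left(h + h^{2}\right) = -6 + h + h^{2}$)
$Z = -20$ ($Z = 5 \left(-1 - 3\right) = 5 \left(-4\right) = -20$)
$Q{\left(J,R \right)} = \frac{\sqrt{J^{2} + R^{2}}}{5}$
$\left(Q{\left(Z,9 \right)} + U{\left(-7 \right)}\right)^{2} = \left(\frac{\sqrt{\left(-20\right)^{2} + 9^{2}}}{5} - \left(13 - 49\right)\right)^{2} = \left(\frac{\sqrt{400 + 81}}{5} - -36\right)^{2} = \left(\frac{\sqrt{481}}{5} + 36\right)^{2} = \left(36 + \frac{\sqrt{481}}{5}\right)^{2}$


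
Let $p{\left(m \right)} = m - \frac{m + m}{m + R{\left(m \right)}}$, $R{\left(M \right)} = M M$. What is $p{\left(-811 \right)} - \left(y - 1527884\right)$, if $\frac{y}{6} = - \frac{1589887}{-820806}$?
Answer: $\frac{84605927189131}{55404405} \approx 1.5271 \cdot 10^{6}$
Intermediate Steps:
$y = \frac{1589887}{136801}$ ($y = 6 \left(- \frac{1589887}{-820806}\right) = 6 \left(\left(-1589887\right) \left(- \frac{1}{820806}\right)\right) = 6 \cdot \frac{1589887}{820806} = \frac{1589887}{136801} \approx 11.622$)
$R{\left(M \right)} = M^{2}$
$p{\left(m \right)} = m - \frac{2 m}{m + m^{2}}$ ($p{\left(m \right)} = m - \frac{m + m}{m + m^{2}} = m - \frac{2 m}{m + m^{2}}$)
$p{\left(-811 \right)} - \left(y - 1527884\right) = \frac{-2 - 811 + \left(-811\right)^{2}}{1 - 811} - \left(\frac{1589887}{136801} - 1527884\right) = \frac{-2 - 811 + 657721}{-810} - \left(\frac{1589887}{136801} - 1527884\right) = \left(- \frac{1}{810}\right) 656908 - - \frac{209014469197}{136801} = - \frac{328454}{405} + \frac{209014469197}{136801} = \frac{84605927189131}{55404405}$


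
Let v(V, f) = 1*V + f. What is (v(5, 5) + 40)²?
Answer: 2500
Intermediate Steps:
v(V, f) = V + f
(v(5, 5) + 40)² = ((5 + 5) + 40)² = (10 + 40)² = 50² = 2500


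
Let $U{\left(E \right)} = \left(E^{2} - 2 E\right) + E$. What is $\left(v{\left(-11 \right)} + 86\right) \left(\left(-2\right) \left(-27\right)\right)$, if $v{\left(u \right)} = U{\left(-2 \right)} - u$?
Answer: $5562$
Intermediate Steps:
$U{\left(E \right)} = E^{2} - E$
$v{\left(u \right)} = 6 - u$ ($v{\left(u \right)} = - 2 \left(-1 - 2\right) - u = \left(-2\right) \left(-3\right) - u = 6 - u$)
$\left(v{\left(-11 \right)} + 86\right) \left(\left(-2\right) \left(-27\right)\right) = \left(\left(6 - -11\right) + 86\right) \left(\left(-2\right) \left(-27\right)\right) = \left(\left(6 + 11\right) + 86\right) 54 = \left(17 + 86\right) 54 = 103 \cdot 54 = 5562$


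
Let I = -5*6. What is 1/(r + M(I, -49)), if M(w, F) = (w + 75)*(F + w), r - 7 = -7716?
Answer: -1/11264 ≈ -8.8778e-5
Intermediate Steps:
r = -7709 (r = 7 - 7716 = -7709)
I = -30
M(w, F) = (75 + w)*(F + w)
1/(r + M(I, -49)) = 1/(-7709 + ((-30)**2 + 75*(-49) + 75*(-30) - 49*(-30))) = 1/(-7709 + (900 - 3675 - 2250 + 1470)) = 1/(-7709 - 3555) = 1/(-11264) = -1/11264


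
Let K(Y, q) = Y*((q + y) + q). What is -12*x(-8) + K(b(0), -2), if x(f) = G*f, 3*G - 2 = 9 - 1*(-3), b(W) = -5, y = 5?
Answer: 443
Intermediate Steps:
G = 14/3 (G = ⅔ + (9 - 1*(-3))/3 = ⅔ + (9 + 3)/3 = ⅔ + (⅓)*12 = ⅔ + 4 = 14/3 ≈ 4.6667)
x(f) = 14*f/3
K(Y, q) = Y*(5 + 2*q) (K(Y, q) = Y*((q + 5) + q) = Y*((5 + q) + q) = Y*(5 + 2*q))
-12*x(-8) + K(b(0), -2) = -56*(-8) - 5*(5 + 2*(-2)) = -12*(-112/3) - 5*(5 - 4) = 448 - 5*1 = 448 - 5 = 443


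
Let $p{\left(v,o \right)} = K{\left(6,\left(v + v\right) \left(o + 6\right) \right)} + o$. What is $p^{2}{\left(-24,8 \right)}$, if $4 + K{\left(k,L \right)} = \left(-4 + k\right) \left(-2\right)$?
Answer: $0$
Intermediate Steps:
$K{\left(k,L \right)} = 4 - 2 k$ ($K{\left(k,L \right)} = -4 + \left(-4 + k\right) \left(-2\right) = -4 - \left(-8 + 2 k\right) = 4 - 2 k$)
$p{\left(v,o \right)} = -8 + o$ ($p{\left(v,o \right)} = \left(4 - 12\right) + o = -8 + o$)
$p^{2}{\left(-24,8 \right)} = \left(-8 + 8\right)^{2} = 0^{2} = 0$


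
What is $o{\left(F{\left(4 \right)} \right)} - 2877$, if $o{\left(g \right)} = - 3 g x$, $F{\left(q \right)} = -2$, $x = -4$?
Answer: $-2901$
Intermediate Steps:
$o{\left(g \right)} = 12 g$ ($o{\left(g \right)} = - 3 g \left(-4\right) = 12 g$)
$o{\left(F{\left(4 \right)} \right)} - 2877 = 12 \left(-2\right) - 2877 = -24 - 2877 = -2901$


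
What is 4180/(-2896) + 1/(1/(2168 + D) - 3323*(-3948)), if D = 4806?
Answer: -23902629828121/16560291779388 ≈ -1.4434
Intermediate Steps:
4180/(-2896) + 1/(1/(2168 + D) - 3323*(-3948)) = 4180/(-2896) + 1/(1/(2168 + 4806) - 3323*(-3948)) = 4180*(-1/2896) - 1/3948/(1/6974 - 3323) = -1045/724 - 1/3948/(1/6974 - 3323) = -1045/724 - 1/3948/(-23174601/6974) = -1045/724 - 6974/23174601*(-1/3948) = -1045/724 + 3487/45746662374 = -23902629828121/16560291779388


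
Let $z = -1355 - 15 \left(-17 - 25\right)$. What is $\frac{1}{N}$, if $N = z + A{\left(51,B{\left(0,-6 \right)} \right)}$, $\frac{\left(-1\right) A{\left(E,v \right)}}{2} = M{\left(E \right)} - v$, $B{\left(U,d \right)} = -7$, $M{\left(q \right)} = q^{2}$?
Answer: $- \frac{1}{5941} \approx -0.00016832$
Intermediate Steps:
$A{\left(E,v \right)} = - 2 E^{2} + 2 v$ ($A{\left(E,v \right)} = - 2 \left(E^{2} - v\right) = - 2 E^{2} + 2 v$)
$z = -725$ ($z = -1355 - 15 \left(-42\right) = -1355 - -630 = -1355 + 630 = -725$)
$N = -5941$ ($N = -725 + \left(- 2 \cdot 51^{2} + 2 \left(-7\right)\right) = -725 - 5216 = -5941$)
$\frac{1}{N} = \frac{1}{-5941} = - \frac{1}{5941}$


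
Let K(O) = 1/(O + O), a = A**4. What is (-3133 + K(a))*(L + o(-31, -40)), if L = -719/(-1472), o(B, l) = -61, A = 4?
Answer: 142881553935/753664 ≈ 1.8958e+5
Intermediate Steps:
a = 256 (a = 4**4 = 256)
K(O) = 1/(2*O)
L = 719/1472 (L = -719*(-1/1472) = 719/1472 ≈ 0.48845)
(-3133 + K(a))*(L + o(-31, -40)) = (-3133 + (1/2)/256)*(719/1472 - 61) = (-3133 + (1/2)*(1/256))*(-89073/1472) = (-3133 + 1/512)*(-89073/1472) = -1604095/512*(-89073/1472) = 142881553935/753664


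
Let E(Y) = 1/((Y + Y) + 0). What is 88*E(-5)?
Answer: -44/5 ≈ -8.8000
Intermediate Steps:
E(Y) = 1/(2*Y) (E(Y) = 1/(2*Y + 0) = 1/(2*Y))
88*E(-5) = 88*((½)/(-5)) = 88*((½)*(-⅕)) = 88*(-⅒) = -44/5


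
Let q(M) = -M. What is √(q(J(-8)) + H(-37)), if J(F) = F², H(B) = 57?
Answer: I*√7 ≈ 2.6458*I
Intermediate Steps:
√(q(J(-8)) + H(-37)) = √(-1*(-8)² + 57) = √(-1*64 + 57) = √(-64 + 57) = √(-7) = I*√7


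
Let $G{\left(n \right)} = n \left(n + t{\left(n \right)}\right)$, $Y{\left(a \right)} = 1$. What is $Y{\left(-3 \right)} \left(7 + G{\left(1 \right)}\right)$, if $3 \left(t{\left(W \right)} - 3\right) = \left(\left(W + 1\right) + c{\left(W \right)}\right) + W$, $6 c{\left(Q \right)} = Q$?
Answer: $\frac{217}{18} \approx 12.056$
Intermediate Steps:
$c{\left(Q \right)} = \frac{Q}{6}$
$t{\left(W \right)} = \frac{10}{3} + \frac{13 W}{18}$ ($t{\left(W \right)} = 3 + \frac{\left(\left(W + 1\right) + \frac{W}{6}\right) + W}{3} = 3 + \frac{\left(\left(1 + W\right) + \frac{W}{6}\right) + W}{3} = 3 + \frac{\left(1 + \frac{7 W}{6}\right) + W}{3} = 3 + \frac{1 + \frac{13 W}{6}}{3} = 3 + \left(\frac{1}{3} + \frac{13 W}{18}\right) = \frac{10}{3} + \frac{13 W}{18}$)
$G{\left(n \right)} = n \left(\frac{10}{3} + \frac{31 n}{18}\right)$ ($G{\left(n \right)} = n \left(n + \left(\frac{10}{3} + \frac{13 n}{18}\right)\right) = n \left(\frac{10}{3} + \frac{31 n}{18}\right)$)
$Y{\left(-3 \right)} \left(7 + G{\left(1 \right)}\right) = 1 \left(7 + \frac{1}{18} \cdot 1 \left(60 + 31 \cdot 1\right)\right) = 1 \left(7 + \frac{1}{18} \cdot 1 \left(60 + 31\right)\right) = 1 \left(7 + \frac{1}{18} \cdot 1 \cdot 91\right) = 1 \left(7 + \frac{91}{18}\right) = 1 \cdot \frac{217}{18} = \frac{217}{18}$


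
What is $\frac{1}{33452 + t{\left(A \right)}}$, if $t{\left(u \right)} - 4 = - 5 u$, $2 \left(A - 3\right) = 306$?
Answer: $\frac{1}{32676} \approx 3.0603 \cdot 10^{-5}$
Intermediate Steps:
$A = 156$ ($A = 3 + \frac{1}{2} \cdot 306 = 3 + 153 = 156$)
$t{\left(u \right)} = 4 - 5 u$
$\frac{1}{33452 + t{\left(A \right)}} = \frac{1}{33452 + \left(4 - 780\right)} = \frac{1}{33452 - 776} = \frac{1}{32676}$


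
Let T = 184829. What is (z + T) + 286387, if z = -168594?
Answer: 302622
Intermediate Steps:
(z + T) + 286387 = (-168594 + 184829) + 286387 = 16235 + 286387 = 302622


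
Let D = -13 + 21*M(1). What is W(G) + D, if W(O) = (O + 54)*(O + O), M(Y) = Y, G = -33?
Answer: -1378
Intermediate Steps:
D = 8 (D = -13 + 21*1 = -13 + 21 = 8)
W(O) = 2*O*(54 + O) (W(O) = (54 + O)*(2*O) = 2*O*(54 + O))
W(G) + D = 2*(-33)*(54 - 33) + 8 = 2*(-33)*21 + 8 = -1386 + 8 = -1378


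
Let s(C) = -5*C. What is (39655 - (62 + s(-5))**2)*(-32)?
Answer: -1026752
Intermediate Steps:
(39655 - (62 + s(-5))**2)*(-32) = (39655 - (62 - 5*(-5))**2)*(-32) = (39655 - (62 + 25)**2)*(-32) = (39655 - 1*87**2)*(-32) = (39655 - 1*7569)*(-32) = (39655 - 7569)*(-32) = 32086*(-32) = -1026752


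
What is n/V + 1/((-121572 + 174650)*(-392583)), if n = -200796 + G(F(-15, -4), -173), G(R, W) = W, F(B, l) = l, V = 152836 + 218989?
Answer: -39137342546833/72410383647150 ≈ -0.54049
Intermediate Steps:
V = 371825
n = -200969 (n = -200796 - 173 = -200969)
n/V + 1/((-121572 + 174650)*(-392583)) = -200969/371825 + 1/((-121572 + 174650)*(-392583)) = -200969*1/371825 - 1/392583/53078 = -200969/371825 + (1/53078)*(-1/392583) = -200969/371825 - 1/20837520474 = -39137342546833/72410383647150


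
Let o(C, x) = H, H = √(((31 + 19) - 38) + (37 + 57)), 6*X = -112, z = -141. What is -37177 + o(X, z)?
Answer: -37177 + √106 ≈ -37167.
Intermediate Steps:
X = -56/3 (X = (⅙)*(-112) = -56/3 ≈ -18.667)
H = √106 (H = √((50 - 38) + 94) = √(12 + 94) = √106 ≈ 10.296)
o(C, x) = √106
-37177 + o(X, z) = -37177 + √106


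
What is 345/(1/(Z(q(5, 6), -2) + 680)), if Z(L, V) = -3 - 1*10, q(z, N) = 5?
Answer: 230115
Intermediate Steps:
Z(L, V) = -13 (Z(L, V) = -3 - 10 = -13)
345/(1/(Z(q(5, 6), -2) + 680)) = 345/(1/(-13 + 680)) = 345/(1/667) = 345*667 = 230115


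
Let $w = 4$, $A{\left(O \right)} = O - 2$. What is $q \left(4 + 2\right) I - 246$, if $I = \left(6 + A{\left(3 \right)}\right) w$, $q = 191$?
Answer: $31842$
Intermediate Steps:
$A{\left(O \right)} = -2 + O$
$I = 28$ ($I = \left(6 + \left(-2 + 3\right)\right) 4 = \left(6 + 1\right) 4 = 7 \cdot 4 = 28$)
$q \left(4 + 2\right) I - 246 = 191 \left(4 + 2\right) 28 - 246 = 191 \cdot 6 \cdot 28 - 246 = 191 \cdot 168 - 246 = 32088 - 246 = 31842$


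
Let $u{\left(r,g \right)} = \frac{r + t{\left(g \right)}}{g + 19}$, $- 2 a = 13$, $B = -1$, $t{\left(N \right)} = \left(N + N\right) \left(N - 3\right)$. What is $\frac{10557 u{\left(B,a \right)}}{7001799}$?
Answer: $\frac{24633}{1667095} \approx 0.014776$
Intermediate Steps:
$t{\left(N \right)} = 2 N \left(-3 + N\right)$
$a = - \frac{13}{2}$ ($a = \left(- \frac{1}{2}\right) 13 = - \frac{13}{2} \approx -6.5$)
$u{\left(r,g \right)} = \frac{r + 2 g \left(-3 + g\right)}{19 + g}$ ($u{\left(r,g \right)} = \frac{r + 2 g \left(-3 + g\right)}{g + 19} = \frac{r + 2 g \left(-3 + g\right)}{19 + g}$)
$\frac{10557 u{\left(B,a \right)}}{7001799} = \frac{10557 \frac{-1 + 2 \left(- \frac{13}{2}\right) \left(-3 - \frac{13}{2}\right)}{19 - \frac{13}{2}}}{7001799} = 10557 \frac{-1 + 2 \left(- \frac{13}{2}\right) \left(- \frac{19}{2}\right)}{\frac{25}{2}} \cdot \frac{1}{7001799} = 10557 \frac{2 \left(-1 + \frac{247}{2}\right)}{25} \cdot \frac{1}{7001799} = 10557 \cdot \frac{2}{25} \cdot \frac{245}{2} \cdot \frac{1}{7001799} = 10557 \cdot \frac{49}{5} \cdot \frac{1}{7001799} = \frac{517293}{5} \cdot \frac{1}{7001799} = \frac{24633}{1667095}$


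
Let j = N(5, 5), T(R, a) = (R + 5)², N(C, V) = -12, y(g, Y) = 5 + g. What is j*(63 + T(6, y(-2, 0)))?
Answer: -2208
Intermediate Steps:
T(R, a) = (5 + R)²
j = -12
j*(63 + T(6, y(-2, 0))) = -12*(63 + (5 + 6)²) = -12*(63 + 11²) = -12*(63 + 121) = -12*184 = -2208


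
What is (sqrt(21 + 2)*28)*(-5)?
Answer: -140*sqrt(23) ≈ -671.42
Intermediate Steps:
(sqrt(21 + 2)*28)*(-5) = (sqrt(23)*28)*(-5) = (28*sqrt(23))*(-5) = -140*sqrt(23)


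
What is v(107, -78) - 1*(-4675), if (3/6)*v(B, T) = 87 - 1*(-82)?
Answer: 5013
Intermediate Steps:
v(B, T) = 338 (v(B, T) = 2*(87 - 1*(-82)) = 2*(87 + 82) = 2*169 = 338)
v(107, -78) - 1*(-4675) = 338 - 1*(-4675) = 338 + 4675 = 5013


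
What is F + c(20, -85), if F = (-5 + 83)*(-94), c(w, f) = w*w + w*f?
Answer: -8632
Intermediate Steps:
c(w, f) = w**2 + f*w
F = -7332 (F = 78*(-94) = -7332)
F + c(20, -85) = -7332 + 20*(-85 + 20) = -7332 + 20*(-65) = -7332 - 1300 = -8632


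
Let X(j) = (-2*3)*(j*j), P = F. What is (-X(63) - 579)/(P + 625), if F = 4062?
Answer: 23235/4687 ≈ 4.9573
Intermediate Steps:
P = 4062
X(j) = -6*j²
(-X(63) - 579)/(P + 625) = (-(-6)*63² - 579)/(4062 + 625) = (-(-6)*3969 - 579)/4687 = (-1*(-23814) - 579)*(1/4687) = (23814 - 579)*(1/4687) = 23235*(1/4687) = 23235/4687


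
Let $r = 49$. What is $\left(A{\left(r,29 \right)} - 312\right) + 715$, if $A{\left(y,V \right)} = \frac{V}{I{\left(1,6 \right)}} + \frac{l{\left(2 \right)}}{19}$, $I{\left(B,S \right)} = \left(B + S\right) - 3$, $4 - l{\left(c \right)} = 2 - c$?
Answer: $\frac{31195}{76} \approx 410.46$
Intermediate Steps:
$l{\left(c \right)} = 2 + c$ ($l{\left(c \right)} = 4 - \left(2 - c\right) = 4 + \left(-2 + c\right) = 2 + c$)
$I{\left(B,S \right)} = -3 + B + S$
$A{\left(y,V \right)} = \frac{4}{19} + \frac{V}{4}$ ($A{\left(y,V \right)} = \frac{V}{-3 + 1 + 6} + \frac{2 + 2}{19} = \frac{V}{4} + 4 \cdot \frac{1}{19} = V \frac{1}{4} + \frac{4}{19} = \frac{V}{4} + \frac{4}{19} = \frac{4}{19} + \frac{V}{4}$)
$\left(A{\left(r,29 \right)} - 312\right) + 715 = \left(\left(\frac{4}{19} + \frac{1}{4} \cdot 29\right) - 312\right) + 715 = \left(\left(\frac{4}{19} + \frac{29}{4}\right) - 312\right) + 715 = \left(\frac{567}{76} - 312\right) + 715 = - \frac{23145}{76} + 715 = \frac{31195}{76}$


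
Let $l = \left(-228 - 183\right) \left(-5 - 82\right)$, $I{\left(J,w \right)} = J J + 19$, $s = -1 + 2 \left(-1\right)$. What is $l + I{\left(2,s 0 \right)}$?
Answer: $35780$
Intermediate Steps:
$s = -3$ ($s = -1 - 2 = -3$)
$I{\left(J,w \right)} = 19 + J^{2}$ ($I{\left(J,w \right)} = J^{2} + 19 = 19 + J^{2}$)
$l = 35757$ ($l = \left(-411\right) \left(-87\right) = 35757$)
$l + I{\left(2,s 0 \right)} = 35757 + \left(19 + 2^{2}\right) = 35757 + \left(19 + 4\right) = 35757 + 23 = 35780$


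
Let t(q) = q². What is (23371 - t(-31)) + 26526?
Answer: 48936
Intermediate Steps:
(23371 - t(-31)) + 26526 = (23371 - 1*(-31)²) + 26526 = (23371 - 1*961) + 26526 = (23371 - 961) + 26526 = 22410 + 26526 = 48936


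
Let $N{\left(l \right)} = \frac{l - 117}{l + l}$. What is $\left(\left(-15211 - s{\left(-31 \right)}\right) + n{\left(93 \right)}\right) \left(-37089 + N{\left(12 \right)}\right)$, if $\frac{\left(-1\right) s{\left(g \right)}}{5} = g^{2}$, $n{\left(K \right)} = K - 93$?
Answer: $\frac{1543974641}{4} \approx 3.8599 \cdot 10^{8}$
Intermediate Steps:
$N{\left(l \right)} = \frac{-117 + l}{2 l}$
$n{\left(K \right)} = -93 + K$
$s{\left(g \right)} = - 5 g^{2}$
$\left(\left(-15211 - s{\left(-31 \right)}\right) + n{\left(93 \right)}\right) \left(-37089 + N{\left(12 \right)}\right) = \left(\left(-15211 - - 5 \left(-31\right)^{2}\right) + \left(-93 + 93\right)\right) \left(-37089 + \frac{-117 + 12}{2 \cdot 12}\right) = \left(\left(-15211 - \left(-5\right) 961\right) + 0\right) \left(-37089 + \frac{1}{2} \cdot \frac{1}{12} \left(-105\right)\right) = \left(\left(-15211 - -4805\right) + 0\right) \left(-37089 - \frac{35}{8}\right) = \left(\left(-15211 + 4805\right) + 0\right) \left(- \frac{296747}{8}\right) = \left(-10406 + 0\right) \left(- \frac{296747}{8}\right) = \left(-10406\right) \left(- \frac{296747}{8}\right) = \frac{1543974641}{4}$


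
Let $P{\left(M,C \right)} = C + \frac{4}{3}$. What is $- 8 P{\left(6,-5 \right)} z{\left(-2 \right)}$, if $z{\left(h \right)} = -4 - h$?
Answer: $- \frac{176}{3} \approx -58.667$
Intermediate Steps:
$P{\left(M,C \right)} = \frac{4}{3} + C$ ($P{\left(M,C \right)} = C + 4 \cdot \frac{1}{3} = C + \frac{4}{3} = \frac{4}{3} + C$)
$- 8 P{\left(6,-5 \right)} z{\left(-2 \right)} = - 8 \left(\frac{4}{3} - 5\right) \left(-4 - -2\right) = \left(-8\right) \left(- \frac{11}{3}\right) \left(-4 + 2\right) = \frac{88}{3} \left(-2\right) = - \frac{176}{3}$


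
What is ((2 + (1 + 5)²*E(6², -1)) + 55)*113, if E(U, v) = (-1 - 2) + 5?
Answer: 14577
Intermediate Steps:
E(U, v) = 2 (E(U, v) = -3 + 5 = 2)
((2 + (1 + 5)²*E(6², -1)) + 55)*113 = ((2 + (1 + 5)²*2) + 55)*113 = ((2 + 6²*2) + 55)*113 = ((2 + 36*2) + 55)*113 = ((2 + 72) + 55)*113 = (74 + 55)*113 = 129*113 = 14577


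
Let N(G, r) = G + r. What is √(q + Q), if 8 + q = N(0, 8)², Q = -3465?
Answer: I*√3409 ≈ 58.387*I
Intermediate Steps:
q = 56 (q = -8 + (0 + 8)² = -8 + 8² = -8 + 64 = 56)
√(q + Q) = √(56 - 3465) = √(-3409) = I*√3409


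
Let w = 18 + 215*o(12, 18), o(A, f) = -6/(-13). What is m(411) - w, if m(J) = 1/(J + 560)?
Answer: -1479791/12623 ≈ -117.23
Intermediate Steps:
o(A, f) = 6/13 (o(A, f) = -6*(-1/13) = 6/13)
w = 1524/13 (w = 18 + 215*(6/13) = 18 + 1290/13 = 1524/13 ≈ 117.23)
m(J) = 1/(560 + J)
m(411) - w = 1/(560 + 411) - 1*1524/13 = 1/971 - 1524/13 = -1479791/12623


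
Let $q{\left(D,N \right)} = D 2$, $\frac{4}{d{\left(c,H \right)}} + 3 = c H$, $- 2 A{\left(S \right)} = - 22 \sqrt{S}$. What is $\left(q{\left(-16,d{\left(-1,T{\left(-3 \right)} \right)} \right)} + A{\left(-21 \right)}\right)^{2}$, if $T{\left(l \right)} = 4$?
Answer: $\left(32 - 11 i \sqrt{21}\right)^{2} \approx -1517.0 - 3226.1 i$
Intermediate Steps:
$A{\left(S \right)} = 11 \sqrt{S}$ ($A{\left(S \right)} = - \frac{\left(-22\right) \sqrt{S}}{2} = 11 \sqrt{S}$)
$d{\left(c,H \right)} = \frac{4}{-3 + H c}$ ($d{\left(c,H \right)} = \frac{4}{-3 + c H} = \frac{4}{-3 + H c}$)
$q{\left(D,N \right)} = 2 D$
$\left(q{\left(-16,d{\left(-1,T{\left(-3 \right)} \right)} \right)} + A{\left(-21 \right)}\right)^{2} = \left(2 \left(-16\right) + 11 \sqrt{-21}\right)^{2} = \left(-32 + 11 i \sqrt{21}\right)^{2}$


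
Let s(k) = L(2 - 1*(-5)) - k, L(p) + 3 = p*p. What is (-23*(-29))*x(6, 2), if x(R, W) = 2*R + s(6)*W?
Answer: 61364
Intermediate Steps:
L(p) = -3 + p² (L(p) = -3 + p*p = -3 + p²)
s(k) = 46 - k (s(k) = (-3 + (2 - 1*(-5))²) - k = (-3 + (2 + 5)²) - k = (-3 + 7²) - k = (-3 + 49) - k = 46 - k)
x(R, W) = 2*R + 40*W (x(R, W) = 2*R + (46 - 1*6)*W = 2*R + (46 - 6)*W = 2*R + 40*W)
(-23*(-29))*x(6, 2) = (-23*(-29))*(2*6 + 40*2) = 667*(12 + 80) = 667*92 = 61364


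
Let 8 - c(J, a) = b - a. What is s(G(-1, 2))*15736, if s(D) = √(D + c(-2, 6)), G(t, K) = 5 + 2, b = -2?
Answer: 15736*√23 ≈ 75467.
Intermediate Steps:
c(J, a) = 10 + a (c(J, a) = 8 - (-2 - a) = 8 + (2 + a) = 10 + a)
G(t, K) = 7
s(D) = √(16 + D) (s(D) = √(D + (10 + 6)) = √(D + 16) = √(16 + D))
s(G(-1, 2))*15736 = √(16 + 7)*15736 = √23*15736 = 15736*√23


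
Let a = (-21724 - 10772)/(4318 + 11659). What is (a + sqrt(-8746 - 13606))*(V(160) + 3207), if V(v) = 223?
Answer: -111461280/15977 + 13720*I*sqrt(1397) ≈ -6976.4 + 5.1281e+5*I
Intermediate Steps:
a = -32496/15977 ≈ -2.0339
(a + sqrt(-8746 - 13606))*(V(160) + 3207) = (-32496/15977 + sqrt(-8746 - 13606))*(223 + 3207) = (-32496/15977 + sqrt(-22352))*3430 = (-32496/15977 + 4*I*sqrt(1397))*3430 = -111461280/15977 + 13720*I*sqrt(1397)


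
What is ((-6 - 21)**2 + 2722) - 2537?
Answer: 914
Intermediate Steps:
((-6 - 21)**2 + 2722) - 2537 = ((-27)**2 + 2722) - 2537 = (729 + 2722) - 2537 = 3451 - 2537 = 914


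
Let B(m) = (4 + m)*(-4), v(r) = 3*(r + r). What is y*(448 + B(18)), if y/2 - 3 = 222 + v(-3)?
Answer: 149040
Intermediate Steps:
v(r) = 6*r (v(r) = 3*(2*r) = 6*r)
B(m) = -16 - 4*m
y = 414 (y = 6 + 2*(222 + 6*(-3)) = 6 + 2*(222 - 18) = 6 + 2*204 = 6 + 408 = 414)
y*(448 + B(18)) = 414*(448 + (-16 - 4*18)) = 414*(448 + (-16 - 72)) = 414*(448 - 88) = 414*360 = 149040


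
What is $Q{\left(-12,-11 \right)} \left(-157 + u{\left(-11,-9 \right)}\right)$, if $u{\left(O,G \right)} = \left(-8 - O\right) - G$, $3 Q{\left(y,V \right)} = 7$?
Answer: $- \frac{1015}{3} \approx -338.33$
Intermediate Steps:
$Q{\left(y,V \right)} = \frac{7}{3}$ ($Q{\left(y,V \right)} = \frac{1}{3} \cdot 7 = \frac{7}{3}$)
$u{\left(O,G \right)} = -8 - G - O$
$Q{\left(-12,-11 \right)} \left(-157 + u{\left(-11,-9 \right)}\right) = \frac{7 \left(-157 - -12\right)}{3} = \frac{7 \left(-157 + \left(-8 + 9 + 11\right)\right)}{3} = \frac{7 \left(-157 + 12\right)}{3} = \frac{7}{3} \left(-145\right) = - \frac{1015}{3}$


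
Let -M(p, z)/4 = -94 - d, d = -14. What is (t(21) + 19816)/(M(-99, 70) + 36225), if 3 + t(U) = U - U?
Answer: 19813/36545 ≈ 0.54215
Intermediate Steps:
t(U) = -3 (t(U) = -3 + (U - U) = -3 + 0 = -3)
M(p, z) = 320 (M(p, z) = -4*(-94 - 1*(-14)) = -4*(-94 + 14) = -4*(-80) = 320)
(t(21) + 19816)/(M(-99, 70) + 36225) = (-3 + 19816)/(320 + 36225) = 19813/36545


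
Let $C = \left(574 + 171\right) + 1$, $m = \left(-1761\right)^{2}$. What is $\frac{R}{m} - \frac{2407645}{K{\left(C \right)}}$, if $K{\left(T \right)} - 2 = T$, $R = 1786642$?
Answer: $- \frac{7465062061829}{2319638508} \approx -3218.2$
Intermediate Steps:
$m = 3101121$
$C = 746$ ($C = 745 + 1 = 746$)
$K{\left(T \right)} = 2 + T$
$\frac{R}{m} - \frac{2407645}{K{\left(C \right)}} = \frac{1786642}{3101121} - \frac{2407645}{2 + 746} = 1786642 \cdot \frac{1}{3101121} - \frac{2407645}{748} = \frac{1786642}{3101121} - \frac{2407645}{748} = - \frac{7465062061829}{2319638508}$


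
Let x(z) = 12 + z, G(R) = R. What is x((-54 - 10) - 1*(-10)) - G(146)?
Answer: -188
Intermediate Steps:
x((-54 - 10) - 1*(-10)) - G(146) = (12 + ((-54 - 10) - 1*(-10))) - 1*146 = (12 + (-64 + 10)) - 146 = (12 - 54) - 146 = -42 - 146 = -188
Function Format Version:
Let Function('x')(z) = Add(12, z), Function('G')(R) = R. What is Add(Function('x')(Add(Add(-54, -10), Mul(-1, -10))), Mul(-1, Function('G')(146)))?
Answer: -188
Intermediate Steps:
Add(Function('x')(Add(Add(-54, -10), Mul(-1, -10))), Mul(-1, Function('G')(146))) = Add(Add(12, Add(Add(-54, -10), Mul(-1, -10))), Mul(-1, 146)) = Add(Add(12, Add(-64, 10)), -146) = Add(Add(12, -54), -146) = Add(-42, -146) = -188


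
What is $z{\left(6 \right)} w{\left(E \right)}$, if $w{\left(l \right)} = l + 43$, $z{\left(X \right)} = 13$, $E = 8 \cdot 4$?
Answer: $975$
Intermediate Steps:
$E = 32$
$w{\left(l \right)} = 43 + l$
$z{\left(6 \right)} w{\left(E \right)} = 13 \left(43 + 32\right) = 13 \cdot 75 = 975$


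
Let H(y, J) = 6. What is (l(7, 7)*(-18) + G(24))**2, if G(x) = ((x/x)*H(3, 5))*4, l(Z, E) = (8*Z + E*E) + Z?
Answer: 3968064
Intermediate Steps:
l(Z, E) = E**2 + 9*Z (l(Z, E) = (8*Z + E**2) + Z = (E**2 + 8*Z) + Z = E**2 + 9*Z)
G(x) = 24 (G(x) = ((x/x)*6)*4 = (1*6)*4 = 6*4 = 24)
(l(7, 7)*(-18) + G(24))**2 = ((7**2 + 9*7)*(-18) + 24)**2 = ((49 + 63)*(-18) + 24)**2 = (112*(-18) + 24)**2 = (-2016 + 24)**2 = (-1992)**2 = 3968064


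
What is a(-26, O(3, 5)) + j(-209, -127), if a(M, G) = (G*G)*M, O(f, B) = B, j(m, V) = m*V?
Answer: 25893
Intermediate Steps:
j(m, V) = V*m
a(M, G) = M*G² (a(M, G) = G²*M = M*G²)
a(-26, O(3, 5)) + j(-209, -127) = -26*5² - 127*(-209) = -26*25 + 26543 = -650 + 26543 = 25893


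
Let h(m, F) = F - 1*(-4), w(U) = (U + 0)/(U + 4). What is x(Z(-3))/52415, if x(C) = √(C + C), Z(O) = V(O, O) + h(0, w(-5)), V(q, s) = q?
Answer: 2*√3/52415 ≈ 6.6090e-5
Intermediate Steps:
w(U) = U/(4 + U)
h(m, F) = 4 + F (h(m, F) = F + 4 = 4 + F)
Z(O) = 9 + O (Z(O) = O + (4 - 5/(4 - 5)) = O + (4 - 5/(-1)) = O + (4 - 5*(-1)) = O + (4 + 5) = O + 9 = 9 + O)
x(C) = √2*√C (x(C) = √(2*C) = √2*√C)
x(Z(-3))/52415 = (√2*√(9 - 3))/52415 = (√2*√6)*(1/52415) = (2*√3)*(1/52415) = 2*√3/52415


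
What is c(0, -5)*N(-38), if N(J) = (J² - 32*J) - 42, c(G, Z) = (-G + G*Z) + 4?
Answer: 10472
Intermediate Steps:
c(G, Z) = 4 - G + G*Z
N(J) = -42 + J² - 32*J
c(0, -5)*N(-38) = (4 - 1*0 + 0*(-5))*(-42 + (-38)² - 32*(-38)) = (4 + 0 + 0)*(-42 + 1444 + 1216) = 4*2618 = 10472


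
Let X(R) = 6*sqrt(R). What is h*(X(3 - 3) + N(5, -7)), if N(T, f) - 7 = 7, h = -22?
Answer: -308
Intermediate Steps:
N(T, f) = 14 (N(T, f) = 7 + 7 = 14)
h*(X(3 - 3) + N(5, -7)) = -22*(6*sqrt(3 - 3) + 14) = -22*(6*sqrt(0) + 14) = -22*(6*0 + 14) = -22*(0 + 14) = -22*14 = -308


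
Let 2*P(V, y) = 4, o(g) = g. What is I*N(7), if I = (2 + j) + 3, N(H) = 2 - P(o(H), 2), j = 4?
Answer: 0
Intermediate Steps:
P(V, y) = 2 (P(V, y) = (½)*4 = 2)
N(H) = 0 (N(H) = 2 - 1*2 = 2 - 2 = 0)
I = 9 (I = (2 + 4) + 3 = 6 + 3 = 9)
I*N(7) = 9*0 = 0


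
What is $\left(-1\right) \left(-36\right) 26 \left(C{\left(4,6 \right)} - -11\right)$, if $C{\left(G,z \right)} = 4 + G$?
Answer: $17784$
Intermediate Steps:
$\left(-1\right) \left(-36\right) 26 \left(C{\left(4,6 \right)} - -11\right) = \left(-1\right) \left(-36\right) 26 \left(\left(4 + 4\right) - -11\right) = 36 \cdot 26 \left(8 + 11\right) = 936 \cdot 19 = 17784$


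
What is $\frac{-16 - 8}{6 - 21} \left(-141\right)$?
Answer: $- \frac{1128}{5} \approx -225.6$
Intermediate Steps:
$\frac{-16 - 8}{6 - 21} \left(-141\right) = - \frac{24}{-15} \left(-141\right) = \left(-24\right) \left(- \frac{1}{15}\right) \left(-141\right) = \frac{8}{5} \left(-141\right) = - \frac{1128}{5}$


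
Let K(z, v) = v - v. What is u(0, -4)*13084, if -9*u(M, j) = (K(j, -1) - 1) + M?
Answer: 13084/9 ≈ 1453.8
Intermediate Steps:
K(z, v) = 0
u(M, j) = ⅑ - M/9 (u(M, j) = -((0 - 1) + M)/9 = -(-1 + M)/9 = ⅑ - M/9)
u(0, -4)*13084 = (⅑ - ⅑*0)*13084 = (⅑ + 0)*13084 = (⅑)*13084 = 13084/9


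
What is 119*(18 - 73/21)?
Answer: 5185/3 ≈ 1728.3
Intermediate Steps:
119*(18 - 73/21) = 119*(305/21) = 5185/3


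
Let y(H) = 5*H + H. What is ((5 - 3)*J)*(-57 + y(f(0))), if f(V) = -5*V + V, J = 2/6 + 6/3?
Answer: -266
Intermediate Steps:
J = 7/3 (J = 2*(⅙) + 6*(⅓) = ⅓ + 2 = 7/3 ≈ 2.3333)
f(V) = -4*V
y(H) = 6*H
((5 - 3)*J)*(-57 + y(f(0))) = ((5 - 3)*(7/3))*(-57 + 6*(-4*0)) = (2*(7/3))*(-57 + 6*0) = 14*(-57 + 0)/3 = (14/3)*(-57) = -266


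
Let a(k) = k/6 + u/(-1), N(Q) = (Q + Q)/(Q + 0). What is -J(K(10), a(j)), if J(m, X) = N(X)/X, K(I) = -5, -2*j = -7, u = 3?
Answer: 24/29 ≈ 0.82759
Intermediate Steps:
j = 7/2 (j = -½*(-7) = 7/2 ≈ 3.5000)
N(Q) = 2 (N(Q) = (2*Q)/Q = 2)
a(k) = -3 + k/6 (a(k) = k/6 + 3/(-1) = k*(⅙) + 3*(-1) = k/6 - 3 = -3 + k/6)
J(m, X) = 2/X
-J(K(10), a(j)) = -2/(-3 + (⅙)*(7/2)) = -2/(-3 + 7/12) = -2/(-29/12) = -2*(-12)/29 = -1*(-24/29) = 24/29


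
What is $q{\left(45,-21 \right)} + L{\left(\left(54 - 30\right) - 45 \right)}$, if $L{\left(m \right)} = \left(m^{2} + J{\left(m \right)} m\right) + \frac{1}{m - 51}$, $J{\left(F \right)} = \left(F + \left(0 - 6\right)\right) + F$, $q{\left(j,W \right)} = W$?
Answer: $\frac{102815}{72} \approx 1428.0$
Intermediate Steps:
$J{\left(F \right)} = -6 + 2 F$ ($J{\left(F \right)} = \left(F + \left(0 - 6\right)\right) + F = \left(F - 6\right) + F = \left(-6 + F\right) + F = -6 + 2 F$)
$L{\left(m \right)} = m^{2} + \frac{1}{-51 + m} + m \left(-6 + 2 m\right)$ ($L{\left(m \right)} = \left(m^{2} + \left(-6 + 2 m\right) m\right) + \frac{1}{m - 51} = \left(m^{2} + m \left(-6 + 2 m\right)\right) + \frac{1}{-51 + m} = m^{2} + \frac{1}{-51 + m} + m \left(-6 + 2 m\right)$)
$q{\left(45,-21 \right)} + L{\left(\left(54 - 30\right) - 45 \right)} = -21 + \frac{1 - 159 \left(\left(54 - 30\right) - 45\right)^{2} + 3 \left(\left(54 - 30\right) - 45\right)^{3} + 306 \left(\left(54 - 30\right) - 45\right)}{-51 + \left(\left(54 - 30\right) - 45\right)} = -21 + \frac{1 - 159 \left(24 - 45\right)^{2} + 3 \left(24 - 45\right)^{3} + 306 \left(24 - 45\right)}{-51 + \left(24 - 45\right)} = -21 + \frac{1 - 159 \left(-21\right)^{2} + 3 \left(-21\right)^{3} + 306 \left(-21\right)}{-51 - 21} = -21 + \frac{1 - 70119 + 3 \left(-9261\right) - 6426}{-72} = -21 - \frac{1 - 70119 - 27783 - 6426}{72} = -21 - - \frac{104327}{72} = -21 + \frac{104327}{72} = \frac{102815}{72}$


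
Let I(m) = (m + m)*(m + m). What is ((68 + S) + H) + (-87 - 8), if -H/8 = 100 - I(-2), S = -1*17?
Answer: -716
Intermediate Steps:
S = -17
I(m) = 4*m² (I(m) = (2*m)*(2*m) = 4*m²)
H = -672 (H = -8*(100 - 4*(-2)²) = -8*(100 - 4*4) = -8*(100 - 1*16) = -8*(100 - 16) = -8*84 = -672)
((68 + S) + H) + (-87 - 8) = ((68 - 17) - 672) + (-87 - 8) = (51 - 672) - 95 = -621 - 95 = -716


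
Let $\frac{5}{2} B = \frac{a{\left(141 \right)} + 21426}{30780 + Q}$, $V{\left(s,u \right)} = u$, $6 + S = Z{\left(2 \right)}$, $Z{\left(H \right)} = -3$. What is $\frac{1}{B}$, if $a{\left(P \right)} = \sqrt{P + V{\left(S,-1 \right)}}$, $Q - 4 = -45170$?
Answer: $- \frac{385293045}{229536668} + \frac{35965 \sqrt{35}}{229536668} \approx -1.6776$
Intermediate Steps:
$S = -9$ ($S = -6 - 3 = -9$)
$Q = -45166$ ($Q = 4 - 45170 = -45166$)
$a{\left(P \right)} = \sqrt{-1 + P}$ ($a{\left(P \right)} = \sqrt{P - 1} = \sqrt{-1 + P}$)
$B = - \frac{21426}{35965} - \frac{2 \sqrt{35}}{35965}$ ($B = \frac{2 \frac{\sqrt{-1 + 141} + 21426}{30780 - 45166}}{5} = \frac{2 \frac{\sqrt{140} + 21426}{-14386}}{5} = \frac{2 \left(2 \sqrt{35} + 21426\right) \left(- \frac{1}{14386}\right)}{5} = \frac{2 \left(21426 + 2 \sqrt{35}\right) \left(- \frac{1}{14386}\right)}{5} = \frac{2 \left(- \frac{10713}{7193} - \frac{\sqrt{35}}{7193}\right)}{5} = - \frac{21426}{35965} - \frac{2 \sqrt{35}}{35965} \approx -0.59608$)
$\frac{1}{B} = \frac{1}{- \frac{21426}{35965} - \frac{2 \sqrt{35}}{35965}}$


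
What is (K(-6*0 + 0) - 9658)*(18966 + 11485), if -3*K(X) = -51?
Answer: -293578091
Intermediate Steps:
K(X) = 17 (K(X) = -⅓*(-51) = 17)
(K(-6*0 + 0) - 9658)*(18966 + 11485) = (17 - 9658)*(18966 + 11485) = -9641*30451 = -293578091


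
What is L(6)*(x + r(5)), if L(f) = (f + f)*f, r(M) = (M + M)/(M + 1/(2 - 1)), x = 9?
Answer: 768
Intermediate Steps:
r(M) = 2*M/(1 + M) (r(M) = (2*M)/(M + 1/1) = (2*M)/(M + 1) = (2*M)/(1 + M) = 2*M/(1 + M))
L(f) = 2*f² (L(f) = (2*f)*f = 2*f²)
L(6)*(x + r(5)) = (2*6²)*(9 + 2*5/(1 + 5)) = (2*36)*(9 + 2*5/6) = 72*(9 + 2*5*(⅙)) = 72*(9 + 5/3) = 72*(32/3) = 768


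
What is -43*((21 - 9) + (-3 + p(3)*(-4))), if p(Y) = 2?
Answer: -43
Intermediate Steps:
-43*((21 - 9) + (-3 + p(3)*(-4))) = -43*((21 - 9) + (-3 + 2*(-4))) = -43*(12 + (-3 - 8)) = -43*(12 - 11) = -43*1 = -43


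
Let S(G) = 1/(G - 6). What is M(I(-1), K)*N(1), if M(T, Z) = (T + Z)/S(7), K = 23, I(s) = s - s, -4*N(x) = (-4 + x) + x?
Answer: 23/2 ≈ 11.500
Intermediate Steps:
S(G) = 1/(-6 + G)
N(x) = 1 - x/2 (N(x) = -((-4 + x) + x)/4 = -(-4 + 2*x)/4 = 1 - x/2)
I(s) = 0
M(T, Z) = T + Z (M(T, Z) = (T + Z)/(1/(-6 + 7)) = (T + Z)/(1/1) = (T + Z)/1 = (T + Z)*1 = T + Z)
M(I(-1), K)*N(1) = (0 + 23)*(1 - 1/2*1) = 23*(1 - 1/2) = 23*(1/2) = 23/2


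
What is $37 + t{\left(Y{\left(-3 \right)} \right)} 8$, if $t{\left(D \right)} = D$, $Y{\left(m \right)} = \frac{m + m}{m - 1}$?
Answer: $49$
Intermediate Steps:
$Y{\left(m \right)} = \frac{2 m}{-1 + m}$
$37 + t{\left(Y{\left(-3 \right)} \right)} 8 = 37 + 2 \left(-3\right) \frac{1}{-1 - 3} \cdot 8 = 37 + 2 \left(-3\right) \frac{1}{-4} \cdot 8 = 37 + 2 \left(-3\right) \left(- \frac{1}{4}\right) 8 = 37 + \frac{3}{2} \cdot 8 = 37 + 12 = 49$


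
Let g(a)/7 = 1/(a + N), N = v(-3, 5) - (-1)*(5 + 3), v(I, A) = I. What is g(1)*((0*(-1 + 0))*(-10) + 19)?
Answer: 133/6 ≈ 22.167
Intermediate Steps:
N = 5 (N = -3 - (-1)*(5 + 3) = -3 - (-1)*8 = -3 - 1*(-8) = -3 + 8 = 5)
g(a) = 7/(5 + a) (g(a) = 7/(a + 5) = 7/(5 + a))
g(1)*((0*(-1 + 0))*(-10) + 19) = (7/(5 + 1))*((0*(-1 + 0))*(-10) + 19) = (7/6)*((0*(-1))*(-10) + 19) = (7*(⅙))*(0*(-10) + 19) = 7*(0 + 19)/6 = (7/6)*19 = 133/6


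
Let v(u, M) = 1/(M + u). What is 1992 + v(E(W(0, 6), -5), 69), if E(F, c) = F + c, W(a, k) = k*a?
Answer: 127489/64 ≈ 1992.0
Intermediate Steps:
W(a, k) = a*k
1992 + v(E(W(0, 6), -5), 69) = 1992 + 1/(69 + (0*6 - 5)) = 1992 + 1/(69 + (0 - 5)) = 1992 + 1/(69 - 5) = 1992 + 1/64 = 127489/64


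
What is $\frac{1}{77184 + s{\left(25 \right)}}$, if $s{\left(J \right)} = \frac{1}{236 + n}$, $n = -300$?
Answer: $\frac{64}{4939775} \approx 1.2956 \cdot 10^{-5}$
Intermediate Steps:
$s{\left(J \right)} = - \frac{1}{64}$ ($s{\left(J \right)} = \frac{1}{236 - 300} = \frac{1}{-64} = - \frac{1}{64}$)
$\frac{1}{77184 + s{\left(25 \right)}} = \frac{1}{77184 - \frac{1}{64}} = \frac{1}{\frac{4939775}{64}} = \frac{64}{4939775}$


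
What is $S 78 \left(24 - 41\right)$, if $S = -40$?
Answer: $53040$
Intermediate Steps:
$S 78 \left(24 - 41\right) = \left(-40\right) 78 \left(24 - 41\right) = - 3120 \left(24 - 41\right) = \left(-3120\right) \left(-17\right) = 53040$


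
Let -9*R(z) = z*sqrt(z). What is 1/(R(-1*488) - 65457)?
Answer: -5302017/347170341041 - 8784*I*sqrt(122)/347170341041 ≈ -1.5272e-5 - 2.7947e-7*I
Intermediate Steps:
R(z) = -z**(3/2)/9 (R(z) = -z*sqrt(z)/9 = -z**(3/2)/9)
1/(R(-1*488) - 65457) = 1/(-(-976*I*sqrt(122))/9 - 65457) = 1/(-(-976)*I*sqrt(122)/9 - 65457) = 1/(976*I*sqrt(122)/9 - 65457) = 1/(-65457 + 976*I*sqrt(122)/9)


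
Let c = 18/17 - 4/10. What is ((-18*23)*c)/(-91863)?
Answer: 2576/867595 ≈ 0.0029691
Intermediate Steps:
c = 56/85 (c = 18*(1/17) - 4*⅒ = 18/17 - ⅖ = 56/85 ≈ 0.65882)
((-18*23)*c)/(-91863) = (-18*23*(56/85))/(-91863) = -414*56/85*(-1/91863) = -23184/85*(-1/91863) = 2576/867595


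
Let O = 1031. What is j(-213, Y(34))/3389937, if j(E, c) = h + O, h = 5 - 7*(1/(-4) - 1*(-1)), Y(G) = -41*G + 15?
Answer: 4123/13559748 ≈ 0.00030406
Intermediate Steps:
Y(G) = 15 - 41*G
h = -¼ (h = 5 - 7*(-¼ + 1) = 5 - 7*¾ = 5 - 21/4 = -¼ ≈ -0.25000)
j(E, c) = 4123/4 (j(E, c) = -¼ + 1031 = 4123/4)
j(-213, Y(34))/3389937 = (4123/4)/3389937 = (4123/4)*(1/3389937) = 4123/13559748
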